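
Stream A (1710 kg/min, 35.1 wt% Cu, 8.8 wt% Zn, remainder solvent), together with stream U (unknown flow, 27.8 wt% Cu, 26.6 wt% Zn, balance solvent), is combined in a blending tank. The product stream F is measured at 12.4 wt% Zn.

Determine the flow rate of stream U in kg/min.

433.5 kg/min

Let U be the unknown flow. Total out = 1710 + U.
Zn balance: 150.48 + 0.266·U = 0.124·(1710 + U)
(0.266 − 0.124)·U = 0.124×1710 − 150.48 = 61.56
U = 61.56 / 0.142 = 433.52 kg/min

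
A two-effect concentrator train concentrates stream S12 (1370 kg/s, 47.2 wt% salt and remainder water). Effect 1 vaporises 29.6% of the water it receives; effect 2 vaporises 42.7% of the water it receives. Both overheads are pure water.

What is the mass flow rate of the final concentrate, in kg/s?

water in feed = 1370×0.528 = 723.36 kg/s.
After stage 1: water left = (1−0.296)×723.36 = 509.25; stream total = 1155.9 kg/s.
After stage 2: water left = (1−0.427)×509.25 = 291.8; final concentrate = 938.44 kg/s.

938.4 kg/s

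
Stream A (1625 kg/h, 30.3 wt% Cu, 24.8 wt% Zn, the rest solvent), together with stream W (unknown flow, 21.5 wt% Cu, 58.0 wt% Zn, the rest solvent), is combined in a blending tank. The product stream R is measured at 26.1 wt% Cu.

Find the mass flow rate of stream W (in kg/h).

1484 kg/h

Let W be the unknown flow. Total out = 1625 + W.
Cu balance: 492.38 + 0.215·W = 0.261·(1625 + W)
(0.215 − 0.261)·W = 0.261×1625 − 492.38 = -68.25
W = -68.25 / -0.046 = 1483.7 kg/h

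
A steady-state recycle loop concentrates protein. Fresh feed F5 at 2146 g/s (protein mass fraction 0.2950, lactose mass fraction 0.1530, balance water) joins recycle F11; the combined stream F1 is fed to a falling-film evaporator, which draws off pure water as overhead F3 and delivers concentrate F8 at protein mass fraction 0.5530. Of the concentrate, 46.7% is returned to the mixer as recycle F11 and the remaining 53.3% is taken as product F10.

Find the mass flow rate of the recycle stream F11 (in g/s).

Overall protein balance (none leaves overhead): protein in fresh feed = protein in product, i.e. 2146×0.295 = (1−0.467)·F8·0.553.
F8 = 633.07/(0.553×0.533) = 2147.8 g/s.
Recycle F11 = 0.467×2147.8 = 1003 g/s.

1003 g/s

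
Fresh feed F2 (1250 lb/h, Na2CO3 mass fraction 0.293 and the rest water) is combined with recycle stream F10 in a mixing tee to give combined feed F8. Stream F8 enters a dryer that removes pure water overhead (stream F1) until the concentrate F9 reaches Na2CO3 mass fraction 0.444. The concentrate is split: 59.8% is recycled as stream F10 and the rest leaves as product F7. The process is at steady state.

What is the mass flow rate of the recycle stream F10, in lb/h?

1227 lb/h

Overall Na2CO3 balance (none leaves overhead): Na2CO3 in fresh feed = Na2CO3 in product, i.e. 1250×0.293 = (1−0.598)·F9·0.444.
F9 = 366.25/(0.444×0.402) = 2052 lb/h.
Recycle F10 = 0.598×2052 = 1227.1 lb/h.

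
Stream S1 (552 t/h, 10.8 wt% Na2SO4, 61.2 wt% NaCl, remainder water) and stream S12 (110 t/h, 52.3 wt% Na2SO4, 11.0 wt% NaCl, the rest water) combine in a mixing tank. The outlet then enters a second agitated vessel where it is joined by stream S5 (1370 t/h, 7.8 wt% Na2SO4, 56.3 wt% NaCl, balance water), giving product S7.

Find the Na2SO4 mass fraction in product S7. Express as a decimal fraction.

Overall, product flow = 2032 t/h.
Na2SO4 in = 552×0.108 + 110×0.523 + 1370×0.078 = 224.01 t/h.
Na2SO4 fraction in S7 = 0.1102.

0.1102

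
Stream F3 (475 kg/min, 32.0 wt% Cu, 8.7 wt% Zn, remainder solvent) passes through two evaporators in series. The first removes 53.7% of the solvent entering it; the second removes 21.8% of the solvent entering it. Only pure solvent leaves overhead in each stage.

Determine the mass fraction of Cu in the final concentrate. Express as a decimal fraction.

solvent in feed = 475×0.593 = 281.68 kg/min.
After stage 1: solvent left = (1−0.537)×281.68 = 130.42; stream total = 323.74 kg/min.
After stage 2: solvent left = (1−0.218)×130.42 = 101.98; final concentrate = 295.31 kg/min.
Cu fraction = 152/295.31 = 0.515.

0.515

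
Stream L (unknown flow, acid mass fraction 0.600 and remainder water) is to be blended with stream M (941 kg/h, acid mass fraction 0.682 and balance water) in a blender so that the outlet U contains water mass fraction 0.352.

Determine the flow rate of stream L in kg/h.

Let L be the unknown flow. Total out = 941 + L.
water balance: 299.24 + 0.400·L = 0.352·(941 + L)
(0.400 − 0.352)·L = 0.352×941 − 299.24 = 31.994
L = 31.994 / 0.048 = 666.54 kg/h

666.5 kg/h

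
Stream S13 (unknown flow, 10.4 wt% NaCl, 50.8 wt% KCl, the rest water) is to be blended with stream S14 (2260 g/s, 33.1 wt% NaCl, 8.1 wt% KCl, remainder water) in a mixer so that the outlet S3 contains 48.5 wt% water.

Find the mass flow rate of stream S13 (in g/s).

2400 g/s

Let S13 be the unknown flow. Total out = 2260 + S13.
water balance: 1328.9 + 0.388·S13 = 0.485·(2260 + S13)
(0.388 − 0.485)·S13 = 0.485×2260 − 1328.9 = -232.78
S13 = -232.78 / -0.097 = 2399.8 g/s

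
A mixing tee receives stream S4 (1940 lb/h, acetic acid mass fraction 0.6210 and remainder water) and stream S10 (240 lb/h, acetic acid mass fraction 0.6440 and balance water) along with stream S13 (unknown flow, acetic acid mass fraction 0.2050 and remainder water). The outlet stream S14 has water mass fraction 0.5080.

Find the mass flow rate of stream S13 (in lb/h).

Let S13 be the unknown flow. Total out = 2180 + S13.
water balance: 820.7 + 0.795·S13 = 0.508·(2180 + S13)
(0.795 − 0.508)·S13 = 0.508×2180 − 820.7 = 286.74
S13 = 286.74 / 0.287 = 999.09 lb/h

999.1 lb/h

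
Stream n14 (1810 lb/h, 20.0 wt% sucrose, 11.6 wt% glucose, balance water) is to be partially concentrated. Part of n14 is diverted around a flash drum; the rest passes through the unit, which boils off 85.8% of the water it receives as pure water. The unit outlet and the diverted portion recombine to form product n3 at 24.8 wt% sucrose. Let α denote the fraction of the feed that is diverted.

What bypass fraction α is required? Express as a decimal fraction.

0.670

All 1810×0.200 = 362 lb/h of sucrose reaches n3, so n3 = 362/0.248 = 1459.7 lb/h and vapour = 350.32 lb/h.
The evaporator receives (1−α)·1810 of feed at 0.684 water and removes 0.858 of that water:
0.858×0.684×(1−α)×1810 = 350.32
(1−α) = 350.32/1062.2 = 0.3298;  α = 0.6702.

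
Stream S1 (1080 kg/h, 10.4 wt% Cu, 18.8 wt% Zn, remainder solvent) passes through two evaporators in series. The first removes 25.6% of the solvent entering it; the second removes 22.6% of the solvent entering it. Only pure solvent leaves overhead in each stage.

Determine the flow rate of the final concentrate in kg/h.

755.7 kg/h

solvent in feed = 1080×0.708 = 764.64 kg/h.
After stage 1: solvent left = (1−0.256)×764.64 = 568.89; stream total = 884.25 kg/h.
After stage 2: solvent left = (1−0.226)×568.89 = 440.32; final concentrate = 755.68 kg/h.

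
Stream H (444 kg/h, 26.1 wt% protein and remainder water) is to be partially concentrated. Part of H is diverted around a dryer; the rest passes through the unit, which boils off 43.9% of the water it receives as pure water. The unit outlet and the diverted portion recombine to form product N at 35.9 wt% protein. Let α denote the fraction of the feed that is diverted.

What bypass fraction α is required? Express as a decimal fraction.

0.159

All 444×0.261 = 115.88 kg/h of protein reaches N, so N = 115.88/0.359 = 322.8 kg/h and vapour = 121.2 kg/h.
The evaporator receives (1−α)·444 of feed at 0.739 water and removes 0.439 of that water:
0.439×0.739×(1−α)×444 = 121.2
(1−α) = 121.2/144.04 = 0.8414;  α = 0.1586.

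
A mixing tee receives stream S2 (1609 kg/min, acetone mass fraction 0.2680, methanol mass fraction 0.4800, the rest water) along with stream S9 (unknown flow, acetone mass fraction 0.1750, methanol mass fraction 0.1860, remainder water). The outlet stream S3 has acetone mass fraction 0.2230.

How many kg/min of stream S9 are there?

1508 kg/min

Let S9 be the unknown flow. Total out = 1609 + S9.
acetone balance: 431.21 + 0.175·S9 = 0.223·(1609 + S9)
(0.175 − 0.223)·S9 = 0.223×1609 − 431.21 = -72.405
S9 = -72.405 / -0.048 = 1508.4 kg/min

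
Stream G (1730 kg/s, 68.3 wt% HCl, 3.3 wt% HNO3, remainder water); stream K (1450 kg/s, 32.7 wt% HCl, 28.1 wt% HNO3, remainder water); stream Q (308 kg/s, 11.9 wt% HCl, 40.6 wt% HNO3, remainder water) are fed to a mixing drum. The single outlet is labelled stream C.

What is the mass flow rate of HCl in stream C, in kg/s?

1692 kg/s

HCl out = HCl in = 1730×0.683 + 1450×0.327 + 308×0.119 = 1692.4 kg/s.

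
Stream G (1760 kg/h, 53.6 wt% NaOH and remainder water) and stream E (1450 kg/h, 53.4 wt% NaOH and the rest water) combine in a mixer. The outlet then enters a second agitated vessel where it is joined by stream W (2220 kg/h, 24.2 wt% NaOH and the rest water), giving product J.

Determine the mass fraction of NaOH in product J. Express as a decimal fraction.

0.415

Overall, product flow = 5430 kg/h.
NaOH in = 1760×0.536 + 1450×0.534 + 2220×0.242 = 2254.9 kg/h.
NaOH fraction in J = 0.415.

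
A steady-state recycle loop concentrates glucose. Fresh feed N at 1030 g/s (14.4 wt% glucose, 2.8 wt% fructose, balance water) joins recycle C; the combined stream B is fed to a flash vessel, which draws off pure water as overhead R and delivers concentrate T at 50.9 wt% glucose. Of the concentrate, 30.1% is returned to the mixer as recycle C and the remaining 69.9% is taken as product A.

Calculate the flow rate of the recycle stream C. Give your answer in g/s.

Overall glucose balance (none leaves overhead): glucose in fresh feed = glucose in product, i.e. 1030×0.144 = (1−0.301)·T·0.509.
T = 148.32/(0.509×0.699) = 416.87 g/s.
Recycle C = 0.301×416.87 = 125.48 g/s.

125.5 g/s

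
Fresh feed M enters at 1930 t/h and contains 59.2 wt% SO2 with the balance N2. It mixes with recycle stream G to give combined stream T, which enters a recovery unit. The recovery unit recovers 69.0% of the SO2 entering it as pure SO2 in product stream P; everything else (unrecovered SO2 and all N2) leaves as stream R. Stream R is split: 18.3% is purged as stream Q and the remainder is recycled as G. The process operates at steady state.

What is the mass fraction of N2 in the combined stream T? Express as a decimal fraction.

N2 enters only via M and leaves only via the purge: 1930×0.408 = 0.183×(N2 in R), and the recovery unit passes all N2, so N2 in T = N2 in R = 4303 t/h.
SO2 in T: m_A = 1930×0.592 + (1−0.183)·(1−0.690)·m_A, so m_A = 1142.6/0.7467 = 1530.1 t/h.
T = 1530.1 + 4303 = 5833 t/h.
N2 fraction in T = 4303/5833 = 0.738.

0.738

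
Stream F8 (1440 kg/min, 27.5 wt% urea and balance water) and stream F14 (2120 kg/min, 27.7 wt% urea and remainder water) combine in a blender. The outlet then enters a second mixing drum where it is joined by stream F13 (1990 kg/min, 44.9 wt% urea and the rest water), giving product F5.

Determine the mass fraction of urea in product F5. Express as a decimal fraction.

Overall, product flow = 5550 kg/min.
urea in = 1440×0.275 + 2120×0.277 + 1990×0.449 = 1876.8 kg/min.
urea fraction in F5 = 0.338.

0.338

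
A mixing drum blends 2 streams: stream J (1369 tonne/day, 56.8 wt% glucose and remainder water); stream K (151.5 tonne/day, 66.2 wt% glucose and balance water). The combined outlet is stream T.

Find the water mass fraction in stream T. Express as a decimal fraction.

0.4226

Total flow out = 1369 + 151.5 = 1520.5 tonne/day.
water in = 1369×0.432 + 151.5×0.338 = 642.62 tonne/day.
water mass fraction in T = 642.62/1520.5 = 0.4226.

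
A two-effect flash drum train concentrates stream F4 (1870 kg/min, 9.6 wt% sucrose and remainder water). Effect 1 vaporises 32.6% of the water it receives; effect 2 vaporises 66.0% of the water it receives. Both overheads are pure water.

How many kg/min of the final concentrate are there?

566.9 kg/min

water in feed = 1870×0.904 = 1690.5 kg/min.
After stage 1: water left = (1−0.326)×1690.5 = 1139.4; stream total = 1318.9 kg/min.
After stage 2: water left = (1−0.660)×1139.4 = 387.39; final concentrate = 566.91 kg/min.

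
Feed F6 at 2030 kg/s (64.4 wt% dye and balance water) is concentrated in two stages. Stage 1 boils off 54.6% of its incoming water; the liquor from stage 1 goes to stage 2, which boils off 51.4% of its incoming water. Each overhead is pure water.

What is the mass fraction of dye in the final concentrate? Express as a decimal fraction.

water in feed = 2030×0.356 = 722.68 kg/s.
After stage 1: water left = (1−0.546)×722.68 = 328.1; stream total = 1635.4 kg/s.
After stage 2: water left = (1−0.514)×328.1 = 159.46; final concentrate = 1466.8 kg/s.
dye fraction = 1307.3/1466.8 = 0.8913.

0.8913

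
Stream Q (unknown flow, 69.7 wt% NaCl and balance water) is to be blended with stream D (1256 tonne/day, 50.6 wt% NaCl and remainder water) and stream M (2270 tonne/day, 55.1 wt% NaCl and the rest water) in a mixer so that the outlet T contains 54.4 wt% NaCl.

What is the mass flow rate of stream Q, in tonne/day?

208.1 tonne/day

Let Q be the unknown flow. Total out = 3526 + Q.
NaCl balance: 1886.3 + 0.697·Q = 0.544·(3526 + Q)
(0.697 − 0.544)·Q = 0.544×3526 − 1886.3 = 31.838
Q = 31.838 / 0.153 = 208.09 tonne/day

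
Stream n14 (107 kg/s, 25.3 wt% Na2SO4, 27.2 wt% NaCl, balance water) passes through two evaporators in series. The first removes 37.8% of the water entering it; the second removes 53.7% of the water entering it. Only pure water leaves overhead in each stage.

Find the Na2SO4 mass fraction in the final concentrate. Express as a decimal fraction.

water in feed = 107×0.475 = 50.825 kg/s.
After stage 1: water left = (1−0.378)×50.825 = 31.613; stream total = 87.788 kg/s.
After stage 2: water left = (1−0.537)×31.613 = 14.637; final concentrate = 70.812 kg/s.
Na2SO4 fraction = 27.071/70.812 = 0.382.

0.382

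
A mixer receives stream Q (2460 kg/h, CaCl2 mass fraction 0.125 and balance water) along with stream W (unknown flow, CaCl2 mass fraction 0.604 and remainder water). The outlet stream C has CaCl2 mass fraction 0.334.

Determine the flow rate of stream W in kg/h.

1904 kg/h

Let W be the unknown flow. Total out = 2460 + W.
CaCl2 balance: 307.5 + 0.604·W = 0.334·(2460 + W)
(0.604 − 0.334)·W = 0.334×2460 − 307.5 = 514.14
W = 514.14 / 0.270 = 1904.2 kg/h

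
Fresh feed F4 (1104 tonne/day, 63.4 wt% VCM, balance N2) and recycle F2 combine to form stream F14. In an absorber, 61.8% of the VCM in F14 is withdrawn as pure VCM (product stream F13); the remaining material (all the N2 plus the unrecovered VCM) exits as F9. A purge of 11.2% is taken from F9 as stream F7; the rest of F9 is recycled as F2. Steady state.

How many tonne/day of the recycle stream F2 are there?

3563 tonne/day

N2 enters only via F4 and leaves only via the purge: 1104×0.366 = 0.112×(N2 in F9), and the absorber passes all N2, so N2 in F14 = N2 in F9 = 3607.7 tonne/day.
VCM in F14: m_A = 1104×0.634 + (1−0.112)·(1−0.618)·m_A, so m_A = 699.94/0.6608 = 1059.3 tonne/day.
F9 = (1−0.618)×1059.3 + 3607.7 = 4012.3 tonne/day.
Recycle F2 = (1−0.112)×4012.3 = 3563 tonne/day.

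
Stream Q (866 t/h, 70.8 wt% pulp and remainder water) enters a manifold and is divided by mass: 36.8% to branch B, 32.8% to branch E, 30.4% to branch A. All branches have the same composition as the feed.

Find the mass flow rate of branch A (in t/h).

263.3 t/h

Branch A flow = 0.304×866 = 263.26 t/h.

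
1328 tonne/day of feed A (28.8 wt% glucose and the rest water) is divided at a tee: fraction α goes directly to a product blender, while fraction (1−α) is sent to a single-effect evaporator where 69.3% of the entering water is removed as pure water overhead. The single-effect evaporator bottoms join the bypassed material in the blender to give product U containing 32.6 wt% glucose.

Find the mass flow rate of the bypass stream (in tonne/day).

All 1328×0.288 = 382.46 tonne/day of glucose reaches U, so U = 382.46/0.326 = 1173.2 tonne/day and vapour = 154.8 tonne/day.
The evaporator receives (1−α)·1328 of feed at 0.712 water and removes 0.693 of that water:
0.693×0.712×(1−α)×1328 = 154.8
(1−α) = 154.8/655.26 = 0.2362;  α = 0.7638.
Bypass flow = 0.7638×1328 = 1014.3 tonne/day.

1014 tonne/day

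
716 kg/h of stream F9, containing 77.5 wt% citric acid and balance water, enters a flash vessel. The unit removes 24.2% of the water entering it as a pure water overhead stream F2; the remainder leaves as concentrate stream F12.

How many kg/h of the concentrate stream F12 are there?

677 kg/h

water entering = 716×0.225 = 161.1 kg/h; overhead removed = 0.242×161.1 = 38.986 kg/h.
Concentrate = 716 − 38.986 = 677.01 kg/h.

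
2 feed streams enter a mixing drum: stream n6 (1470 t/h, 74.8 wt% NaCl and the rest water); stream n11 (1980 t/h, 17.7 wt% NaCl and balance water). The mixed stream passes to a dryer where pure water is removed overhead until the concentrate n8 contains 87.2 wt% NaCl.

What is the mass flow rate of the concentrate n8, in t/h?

1663 t/h

NaCl entering = 1470×0.748 + 1980×0.177 = 1450 t/h.
All NaCl reports to n8, so n8 = 1450/0.872 = 1662.9 t/h.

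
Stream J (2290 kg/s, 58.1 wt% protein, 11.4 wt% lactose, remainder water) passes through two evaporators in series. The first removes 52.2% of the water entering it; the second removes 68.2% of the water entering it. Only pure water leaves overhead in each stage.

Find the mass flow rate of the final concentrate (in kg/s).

water in feed = 2290×0.305 = 698.45 kg/s.
After stage 1: water left = (1−0.522)×698.45 = 333.86; stream total = 1925.4 kg/s.
After stage 2: water left = (1−0.682)×333.86 = 106.17; final concentrate = 1697.7 kg/s.

1698 kg/s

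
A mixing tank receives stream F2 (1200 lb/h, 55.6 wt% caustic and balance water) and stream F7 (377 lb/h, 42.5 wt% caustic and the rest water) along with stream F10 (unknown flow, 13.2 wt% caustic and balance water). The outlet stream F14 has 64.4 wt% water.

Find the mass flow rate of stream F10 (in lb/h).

Let F10 be the unknown flow. Total out = 1577 + F10.
water balance: 749.57 + 0.868·F10 = 0.644·(1577 + F10)
(0.868 − 0.644)·F10 = 0.644×1577 − 749.57 = 266.01
F10 = 266.01 / 0.224 = 1187.6 lb/h

1188 lb/h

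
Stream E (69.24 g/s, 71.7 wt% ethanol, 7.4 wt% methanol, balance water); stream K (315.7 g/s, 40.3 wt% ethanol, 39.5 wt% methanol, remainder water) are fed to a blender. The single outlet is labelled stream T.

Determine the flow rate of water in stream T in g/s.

78.24 g/s

water out = water in = 69.24×0.209 + 315.7×0.202 = 78.243 g/s.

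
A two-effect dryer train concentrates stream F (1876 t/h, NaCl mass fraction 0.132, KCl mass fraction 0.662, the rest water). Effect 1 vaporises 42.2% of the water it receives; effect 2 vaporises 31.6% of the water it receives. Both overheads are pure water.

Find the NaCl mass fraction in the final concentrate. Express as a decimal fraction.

0.151

water in feed = 1876×0.206 = 386.46 t/h.
After stage 1: water left = (1−0.422)×386.46 = 223.37; stream total = 1712.9 t/h.
After stage 2: water left = (1−0.316)×223.37 = 152.79; final concentrate = 1642.3 t/h.
NaCl fraction = 247.63/1642.3 = 0.151.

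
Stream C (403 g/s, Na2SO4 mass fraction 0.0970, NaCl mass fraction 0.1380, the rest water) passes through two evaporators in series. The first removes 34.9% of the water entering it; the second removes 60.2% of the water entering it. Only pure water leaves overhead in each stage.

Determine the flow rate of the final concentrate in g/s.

water in feed = 403×0.765 = 308.3 g/s.
After stage 1: water left = (1−0.349)×308.3 = 200.7; stream total = 295.41 g/s.
After stage 2: water left = (1−0.602)×200.7 = 79.879; final concentrate = 174.58 g/s.

174.6 g/s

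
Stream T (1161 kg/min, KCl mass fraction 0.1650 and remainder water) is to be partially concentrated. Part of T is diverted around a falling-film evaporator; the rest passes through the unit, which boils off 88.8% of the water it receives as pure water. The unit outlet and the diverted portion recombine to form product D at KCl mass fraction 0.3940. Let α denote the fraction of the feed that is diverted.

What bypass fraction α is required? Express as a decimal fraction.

All 1161×0.165 = 191.56 kg/min of KCl reaches D, so D = 191.56/0.394 = 486.21 kg/min and vapour = 674.79 kg/min.
The evaporator receives (1−α)·1161 of feed at 0.835 water and removes 0.888 of that water:
0.888×0.835×(1−α)×1161 = 674.79
(1−α) = 674.79/860.86 = 0.7839;  α = 0.2161.

0.216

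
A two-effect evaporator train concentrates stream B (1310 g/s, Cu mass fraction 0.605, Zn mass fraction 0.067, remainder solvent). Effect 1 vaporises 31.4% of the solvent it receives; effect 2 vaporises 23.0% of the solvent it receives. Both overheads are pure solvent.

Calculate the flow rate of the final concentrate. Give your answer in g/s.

1107 g/s

solvent in feed = 1310×0.328 = 429.68 g/s.
After stage 1: solvent left = (1−0.314)×429.68 = 294.76; stream total = 1175.1 g/s.
After stage 2: solvent left = (1−0.230)×294.76 = 226.97; final concentrate = 1107.3 g/s.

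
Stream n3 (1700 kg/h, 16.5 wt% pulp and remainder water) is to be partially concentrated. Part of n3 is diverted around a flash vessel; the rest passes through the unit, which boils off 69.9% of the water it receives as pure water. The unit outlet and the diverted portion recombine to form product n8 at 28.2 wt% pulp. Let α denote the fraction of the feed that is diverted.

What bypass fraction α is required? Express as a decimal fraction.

0.289

All 1700×0.165 = 280.5 kg/h of pulp reaches n8, so n8 = 280.5/0.282 = 994.68 kg/h and vapour = 705.32 kg/h.
The evaporator receives (1−α)·1700 of feed at 0.835 water and removes 0.699 of that water:
0.699×0.835×(1−α)×1700 = 705.32
(1−α) = 705.32/992.23 = 0.7108;  α = 0.2892.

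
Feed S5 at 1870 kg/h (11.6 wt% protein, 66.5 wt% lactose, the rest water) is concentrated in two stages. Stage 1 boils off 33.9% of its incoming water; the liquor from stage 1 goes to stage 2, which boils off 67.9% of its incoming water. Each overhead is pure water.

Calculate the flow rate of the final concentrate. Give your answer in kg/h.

1547 kg/h

water in feed = 1870×0.219 = 409.53 kg/h.
After stage 1: water left = (1−0.339)×409.53 = 270.7; stream total = 1731.2 kg/h.
After stage 2: water left = (1−0.679)×270.7 = 86.894; final concentrate = 1547.4 kg/h.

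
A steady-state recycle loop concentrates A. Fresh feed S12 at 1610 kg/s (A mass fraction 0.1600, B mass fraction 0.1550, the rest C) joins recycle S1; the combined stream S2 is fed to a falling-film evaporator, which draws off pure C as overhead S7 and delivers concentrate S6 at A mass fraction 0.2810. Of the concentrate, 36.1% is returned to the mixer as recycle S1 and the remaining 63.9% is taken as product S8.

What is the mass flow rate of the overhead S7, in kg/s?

693.3 kg/s

Overall A balance (none leaves overhead): A in fresh feed = A in product, i.e. 1610×0.160 = (1−0.361)·S6·0.281.
S6 = 257.6/(0.281×0.639) = 1434.6 kg/s.
Recycle S1 = 0.361×1434.6 = 517.9 kg/s.
Combined feed S2 = 1610 + 517.9 = 2127.9 kg/s.
Overhead S7 = S2 − S6 = 2127.9 − 1434.6 = 693.27 kg/s.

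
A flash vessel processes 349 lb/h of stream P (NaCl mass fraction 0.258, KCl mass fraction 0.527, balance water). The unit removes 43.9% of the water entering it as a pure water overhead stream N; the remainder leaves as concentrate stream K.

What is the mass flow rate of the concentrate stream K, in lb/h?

316.1 lb/h

water entering = 349×0.215 = 75.035 lb/h; overhead removed = 0.439×75.035 = 32.94 lb/h.
Concentrate = 349 − 32.94 = 316.06 lb/h.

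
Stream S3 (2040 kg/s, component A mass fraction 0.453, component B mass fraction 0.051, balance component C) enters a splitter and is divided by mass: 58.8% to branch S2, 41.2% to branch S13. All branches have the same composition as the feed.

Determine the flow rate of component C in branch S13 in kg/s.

Branch S13 total = 0.412×2040 = 840.48 kg/s.
component C in S13 = 0.496×840.48 = 416.88 kg/s.

416.9 kg/s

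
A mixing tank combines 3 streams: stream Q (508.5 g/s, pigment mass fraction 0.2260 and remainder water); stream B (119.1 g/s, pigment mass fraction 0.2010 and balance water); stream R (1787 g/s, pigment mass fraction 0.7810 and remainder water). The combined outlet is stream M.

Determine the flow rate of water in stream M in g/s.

water out = water in = 508.5×0.774 + 119.1×0.799 + 1787×0.219 = 880.09 g/s.

880.1 g/s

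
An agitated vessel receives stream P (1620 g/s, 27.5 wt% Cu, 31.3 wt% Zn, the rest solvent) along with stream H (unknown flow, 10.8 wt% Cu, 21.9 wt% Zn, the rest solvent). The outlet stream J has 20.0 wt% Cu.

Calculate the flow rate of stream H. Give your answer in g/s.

1321 g/s

Let H be the unknown flow. Total out = 1620 + H.
Cu balance: 445.5 + 0.108·H = 0.200·(1620 + H)
(0.108 − 0.200)·H = 0.200×1620 − 445.5 = -121.5
H = -121.5 / -0.092 = 1320.7 g/s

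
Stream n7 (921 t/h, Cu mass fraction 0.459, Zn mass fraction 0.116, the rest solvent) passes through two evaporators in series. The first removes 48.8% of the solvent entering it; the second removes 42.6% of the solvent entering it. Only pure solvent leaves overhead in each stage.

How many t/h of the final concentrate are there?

644.6 t/h

solvent in feed = 921×0.425 = 391.43 t/h.
After stage 1: solvent left = (1−0.488)×391.43 = 200.41; stream total = 729.98 t/h.
After stage 2: solvent left = (1−0.426)×200.41 = 115.04; final concentrate = 644.61 t/h.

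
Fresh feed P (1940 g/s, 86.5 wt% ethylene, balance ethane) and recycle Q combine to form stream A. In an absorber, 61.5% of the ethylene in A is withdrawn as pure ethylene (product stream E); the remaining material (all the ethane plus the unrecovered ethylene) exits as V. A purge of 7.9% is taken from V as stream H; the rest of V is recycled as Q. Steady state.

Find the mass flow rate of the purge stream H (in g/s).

ethane enters only via P and leaves only via the purge: 1940×0.135 = 0.079×(ethane in V), and the absorber passes all ethane, so ethane in A = ethane in V = 3315.2 g/s.
ethylene in A: m_A = 1940×0.865 + (1−0.079)·(1−0.615)·m_A, so m_A = 1678.1/0.6454 = 2600 g/s.
V = (1−0.615)×2600 + 3315.2 = 4316.2 g/s.
Purge H = 0.079×4316.2 = 340.98 g/s.

341 g/s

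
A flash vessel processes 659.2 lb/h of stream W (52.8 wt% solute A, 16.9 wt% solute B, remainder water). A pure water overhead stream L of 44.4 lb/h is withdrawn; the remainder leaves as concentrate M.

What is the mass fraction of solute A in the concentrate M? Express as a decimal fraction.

0.5661

solute A is not removed: 659.2×0.528 = 348.06 lb/h of solute A enters M.
Concentrate = 659.2 − 44.4 = 614.8 lb/h.
Mass fraction = 348.06/614.8 = 0.5661.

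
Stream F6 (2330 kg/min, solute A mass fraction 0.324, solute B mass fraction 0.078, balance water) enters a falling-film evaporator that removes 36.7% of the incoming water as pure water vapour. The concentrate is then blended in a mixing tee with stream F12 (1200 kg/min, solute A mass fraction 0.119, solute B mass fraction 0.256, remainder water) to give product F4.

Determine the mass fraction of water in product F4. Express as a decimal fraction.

Vapour removed = 0.367×0.598×2330 = 511.36 kg/min; concentrate = 1818.6 kg/min.
water reaching the mixer = 881.98 (from concentrate) + 1200×0.625 = 1632 kg/min.
Product flow = 1818.6 + 1200 = 3018.6 kg/min; water fraction = 0.541.

0.541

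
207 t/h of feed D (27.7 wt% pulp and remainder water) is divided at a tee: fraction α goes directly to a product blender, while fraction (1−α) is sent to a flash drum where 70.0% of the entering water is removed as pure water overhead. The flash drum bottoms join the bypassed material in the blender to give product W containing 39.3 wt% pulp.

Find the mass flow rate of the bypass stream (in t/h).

All 207×0.277 = 57.339 t/h of pulp reaches W, so W = 57.339/0.393 = 145.9 t/h and vapour = 61.099 t/h.
The evaporator receives (1−α)·207 of feed at 0.723 water and removes 0.700 of that water:
0.700×0.723×(1−α)×207 = 61.099
(1−α) = 61.099/104.76 = 0.5832;  α = 0.4168.
Bypass flow = 0.4168×207 = 86.274 t/h.

86.27 t/h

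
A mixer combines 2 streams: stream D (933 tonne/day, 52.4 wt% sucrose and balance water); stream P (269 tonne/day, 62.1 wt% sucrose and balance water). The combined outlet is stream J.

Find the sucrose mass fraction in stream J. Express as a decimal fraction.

Total flow out = 933 + 269 = 1202 tonne/day.
sucrose in = 933×0.524 + 269×0.621 = 655.94 tonne/day.
sucrose mass fraction in J = 655.94/1202 = 0.546.

0.546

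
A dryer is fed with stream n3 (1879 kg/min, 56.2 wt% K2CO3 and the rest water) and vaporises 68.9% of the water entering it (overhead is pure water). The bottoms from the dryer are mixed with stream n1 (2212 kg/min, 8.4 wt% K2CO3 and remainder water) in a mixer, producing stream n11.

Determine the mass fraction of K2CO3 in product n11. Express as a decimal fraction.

Vapour removed = 0.689×0.438×1879 = 567.05 kg/min; concentrate = 1312 kg/min.
K2CO3 reaching the mixer = 1056 (from concentrate) + 2212×0.084 = 1241.8 kg/min.
Product flow = 1312 + 2212 = 3524 kg/min; K2CO3 fraction = 0.3524.

0.3524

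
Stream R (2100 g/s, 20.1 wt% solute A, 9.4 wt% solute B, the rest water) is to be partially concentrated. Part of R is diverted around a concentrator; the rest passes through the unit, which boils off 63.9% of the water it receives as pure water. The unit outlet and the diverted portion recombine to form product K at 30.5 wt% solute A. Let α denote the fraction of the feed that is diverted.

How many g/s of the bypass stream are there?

All 2100×0.201 = 422.1 g/s of solute A reaches K, so K = 422.1/0.305 = 1383.9 g/s and vapour = 716.07 g/s.
The evaporator receives (1−α)·2100 of feed at 0.705 water and removes 0.639 of that water:
0.639×0.705×(1−α)×2100 = 716.07
(1−α) = 716.07/946.04 = 0.7569;  α = 0.2431.
Bypass flow = 0.2431×2100 = 510.49 g/s.

510.5 g/s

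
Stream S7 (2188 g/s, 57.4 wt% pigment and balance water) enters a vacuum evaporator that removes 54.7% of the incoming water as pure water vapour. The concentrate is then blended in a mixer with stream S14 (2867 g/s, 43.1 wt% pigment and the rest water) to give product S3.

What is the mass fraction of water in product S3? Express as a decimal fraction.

0.452

Vapour removed = 0.547×0.426×2188 = 509.85 g/s; concentrate = 1678.1 g/s.
water reaching the mixer = 422.24 (from concentrate) + 2867×0.569 = 2053.6 g/s.
Product flow = 1678.1 + 2867 = 4545.1 g/s; water fraction = 0.452.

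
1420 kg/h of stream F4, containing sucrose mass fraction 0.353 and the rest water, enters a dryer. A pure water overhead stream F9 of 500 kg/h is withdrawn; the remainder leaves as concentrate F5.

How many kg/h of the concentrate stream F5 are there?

Concentrate = 1420 − 500 = 920 kg/h.

920 kg/h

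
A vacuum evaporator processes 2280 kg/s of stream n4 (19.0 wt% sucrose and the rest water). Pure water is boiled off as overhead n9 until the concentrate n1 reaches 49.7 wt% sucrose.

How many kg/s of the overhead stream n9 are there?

1408 kg/s

sucrose is conserved: 2280×0.190 = 433.2 kg/s all reports to the concentrate.
Concentrate = 433.2/(target fraction) = 871.63 kg/s.
Overhead = 2280 − 871.63 = 1408.4 kg/s.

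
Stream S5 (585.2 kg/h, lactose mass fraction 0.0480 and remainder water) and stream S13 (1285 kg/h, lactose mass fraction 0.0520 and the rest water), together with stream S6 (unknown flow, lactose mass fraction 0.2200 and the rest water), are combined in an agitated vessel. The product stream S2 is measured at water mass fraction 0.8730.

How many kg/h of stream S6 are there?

Let S6 be the unknown flow. Total out = 1870.2 + S6.
water balance: 1775.3 + 0.780·S6 = 0.873·(1870.2 + S6)
(0.780 − 0.873)·S6 = 0.873×1870.2 − 1775.3 = -142.61
S6 = -142.61 / -0.093 = 1533.4 kg/h

1533 kg/h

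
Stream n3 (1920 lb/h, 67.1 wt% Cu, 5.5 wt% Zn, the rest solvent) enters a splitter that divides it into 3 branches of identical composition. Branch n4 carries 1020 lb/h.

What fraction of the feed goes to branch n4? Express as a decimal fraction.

Fraction to n4 = 1020/1920 = 0.5312.

0.531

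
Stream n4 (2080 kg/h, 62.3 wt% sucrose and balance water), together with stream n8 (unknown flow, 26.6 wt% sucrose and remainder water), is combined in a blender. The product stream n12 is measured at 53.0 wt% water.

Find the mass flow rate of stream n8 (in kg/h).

1560 kg/h

Let n8 be the unknown flow. Total out = 2080 + n8.
water balance: 784.16 + 0.734·n8 = 0.530·(2080 + n8)
(0.734 − 0.530)·n8 = 0.530×2080 − 784.16 = 318.24
n8 = 318.24 / 0.204 = 1560 kg/h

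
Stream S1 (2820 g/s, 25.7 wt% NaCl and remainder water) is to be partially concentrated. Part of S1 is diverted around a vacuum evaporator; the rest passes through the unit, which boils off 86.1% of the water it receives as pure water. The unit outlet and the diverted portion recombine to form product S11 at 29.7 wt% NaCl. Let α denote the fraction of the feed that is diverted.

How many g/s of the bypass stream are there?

2226 g/s

All 2820×0.257 = 724.74 g/s of NaCl reaches S11, so S11 = 724.74/0.297 = 2440.2 g/s and vapour = 379.8 g/s.
The evaporator receives (1−α)·2820 of feed at 0.743 water and removes 0.861 of that water:
0.861×0.743×(1−α)×2820 = 379.8
(1−α) = 379.8/1804 = 0.2105;  α = 0.7895.
Bypass flow = 0.7895×2820 = 2226.3 g/s.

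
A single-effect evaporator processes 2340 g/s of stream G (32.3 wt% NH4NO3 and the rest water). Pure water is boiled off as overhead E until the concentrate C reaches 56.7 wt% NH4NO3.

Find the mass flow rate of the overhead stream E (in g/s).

NH4NO3 is conserved: 2340×0.323 = 755.82 g/s all reports to the concentrate.
Concentrate = 755.82/(target fraction) = 1333 g/s.
Overhead = 2340 − 1333 = 1007 g/s.

1007 g/s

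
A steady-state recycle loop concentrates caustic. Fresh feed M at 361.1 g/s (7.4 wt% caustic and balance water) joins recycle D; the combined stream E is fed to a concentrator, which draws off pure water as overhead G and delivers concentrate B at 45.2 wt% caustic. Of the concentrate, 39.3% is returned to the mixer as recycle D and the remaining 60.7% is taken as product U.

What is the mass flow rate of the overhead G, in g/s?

Overall caustic balance (none leaves overhead): caustic in fresh feed = caustic in product, i.e. 361.1×0.074 = (1−0.393)·B·0.452.
B = 26.721/(0.452×0.607) = 97.394 g/s.
Recycle D = 0.393×97.394 = 38.276 g/s.
Combined feed E = 361.1 + 38.276 = 399.38 g/s.
Overhead G = E − B = 399.38 − 97.394 = 301.98 g/s.

302 g/s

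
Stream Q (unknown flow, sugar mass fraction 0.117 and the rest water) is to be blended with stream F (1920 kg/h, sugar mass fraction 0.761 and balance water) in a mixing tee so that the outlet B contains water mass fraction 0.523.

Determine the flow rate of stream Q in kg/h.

Let Q be the unknown flow. Total out = 1920 + Q.
water balance: 458.88 + 0.883·Q = 0.523·(1920 + Q)
(0.883 − 0.523)·Q = 0.523×1920 − 458.88 = 545.28
Q = 545.28 / 0.360 = 1514.7 kg/h

1515 kg/h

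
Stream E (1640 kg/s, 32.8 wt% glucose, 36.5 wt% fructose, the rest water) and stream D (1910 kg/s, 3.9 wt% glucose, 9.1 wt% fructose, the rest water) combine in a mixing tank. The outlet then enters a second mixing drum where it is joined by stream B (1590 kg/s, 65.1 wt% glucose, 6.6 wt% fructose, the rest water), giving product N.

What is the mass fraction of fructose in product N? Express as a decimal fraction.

0.1707

Overall, product flow = 5140 kg/s.
fructose in = 1640×0.365 + 1910×0.091 + 1590×0.066 = 877.35 kg/s.
fructose fraction in N = 0.1707.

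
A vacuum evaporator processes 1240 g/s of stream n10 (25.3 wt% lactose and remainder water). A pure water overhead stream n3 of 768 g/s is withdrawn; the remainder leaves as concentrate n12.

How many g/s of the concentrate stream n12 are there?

472 g/s

Concentrate = 1240 − 768 = 472 g/s.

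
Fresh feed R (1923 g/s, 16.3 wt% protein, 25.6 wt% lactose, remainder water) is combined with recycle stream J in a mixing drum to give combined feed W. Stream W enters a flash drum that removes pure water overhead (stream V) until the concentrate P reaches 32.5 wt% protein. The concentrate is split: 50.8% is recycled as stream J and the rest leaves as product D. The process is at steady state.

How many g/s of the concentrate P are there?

1960 g/s

Overall protein balance (none leaves overhead): protein in fresh feed = protein in product, i.e. 1923×0.163 = (1−0.508)·P·0.325.
P = 313.45/(0.325×0.492) = 1960.3 g/s.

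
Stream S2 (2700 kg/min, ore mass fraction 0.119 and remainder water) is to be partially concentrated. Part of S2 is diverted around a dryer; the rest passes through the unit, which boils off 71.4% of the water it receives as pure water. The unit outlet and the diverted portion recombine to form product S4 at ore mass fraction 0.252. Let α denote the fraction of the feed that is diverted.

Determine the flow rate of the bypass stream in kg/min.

All 2700×0.119 = 321.3 kg/min of ore reaches S4, so S4 = 321.3/0.252 = 1275 kg/min and vapour = 1425 kg/min.
The evaporator receives (1−α)·2700 of feed at 0.881 water and removes 0.714 of that water:
0.714×0.881×(1−α)×2700 = 1425
(1−α) = 1425/1698.4 = 0.8390;  α = 0.1610.
Bypass flow = 0.1610×2700 = 434.62 kg/min.

434.6 kg/min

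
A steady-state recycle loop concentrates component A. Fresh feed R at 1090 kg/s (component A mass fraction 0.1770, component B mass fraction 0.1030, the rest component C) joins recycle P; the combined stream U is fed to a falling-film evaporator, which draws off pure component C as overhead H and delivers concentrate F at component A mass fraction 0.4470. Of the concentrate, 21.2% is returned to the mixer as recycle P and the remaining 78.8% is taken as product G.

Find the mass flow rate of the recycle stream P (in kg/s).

116.1 kg/s

Overall component A balance (none leaves overhead): component A in fresh feed = component A in product, i.e. 1090×0.177 = (1−0.212)·F·0.447.
F = 192.93/(0.447×0.788) = 547.73 kg/s.
Recycle P = 0.212×547.73 = 116.12 kg/s.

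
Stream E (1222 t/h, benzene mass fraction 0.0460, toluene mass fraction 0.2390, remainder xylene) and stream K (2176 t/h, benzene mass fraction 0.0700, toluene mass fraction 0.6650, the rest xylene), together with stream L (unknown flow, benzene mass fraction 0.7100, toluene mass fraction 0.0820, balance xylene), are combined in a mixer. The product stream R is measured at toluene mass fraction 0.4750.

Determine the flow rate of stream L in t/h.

318.2 t/h

Let L be the unknown flow. Total out = 3398 + L.
toluene balance: 1739.1 + 0.082·L = 0.475·(3398 + L)
(0.082 − 0.475)·L = 0.475×3398 − 1739.1 = -125.05
L = -125.05 / -0.393 = 318.19 t/h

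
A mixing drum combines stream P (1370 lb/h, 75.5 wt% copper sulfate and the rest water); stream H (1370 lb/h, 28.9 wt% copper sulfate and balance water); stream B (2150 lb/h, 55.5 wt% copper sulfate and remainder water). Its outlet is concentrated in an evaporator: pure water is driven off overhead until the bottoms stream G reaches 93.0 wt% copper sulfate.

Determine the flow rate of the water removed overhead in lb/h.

copper sulfate entering = 1370×0.755 + 1370×0.289 + 2150×0.555 = 2623.5 lb/h.
All copper sulfate reports to G, so G = 2623.5/0.930 = 2821 lb/h.
Total feed = 4890 lb/h; overhead = 4890 − 2821 = 2069 lb/h.

2069 lb/h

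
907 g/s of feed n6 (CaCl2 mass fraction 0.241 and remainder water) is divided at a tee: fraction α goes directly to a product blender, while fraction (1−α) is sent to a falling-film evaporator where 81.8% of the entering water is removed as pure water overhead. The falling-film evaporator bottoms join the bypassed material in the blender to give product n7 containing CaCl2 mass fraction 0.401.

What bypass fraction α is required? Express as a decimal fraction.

0.357

All 907×0.241 = 218.59 g/s of CaCl2 reaches n7, so n7 = 218.59/0.401 = 545.1 g/s and vapour = 361.9 g/s.
The evaporator receives (1−α)·907 of feed at 0.759 water and removes 0.818 of that water:
0.818×0.759×(1−α)×907 = 361.9
(1−α) = 361.9/563.12 = 0.6427;  α = 0.3573.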